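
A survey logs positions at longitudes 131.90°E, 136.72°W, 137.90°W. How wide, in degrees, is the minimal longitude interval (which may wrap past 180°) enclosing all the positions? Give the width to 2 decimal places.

91.38°

Sort the longitudes: -137.90°, -136.72°, +131.90°.
Eastward gaps between consecutive values (wrapping around): 1.18°, 268.62°, 90.20°.
Largest gap = 268.62° ⇒ minimal covering band is its complement: 360° − 268.62° = 91.38°.
Band runs from +131.90° eastward to -136.72°, crossing the antimeridian.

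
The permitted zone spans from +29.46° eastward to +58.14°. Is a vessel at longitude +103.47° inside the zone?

Band width going east from +29.46° to +58.14°: ((58.14 − 29.46) mod 360) = 28.68°.
Offset of +103.47° east of the west edge: ((103.47 − 29.46) mod 360) = 74.01°.
74.01° > 28.68° ⇒ outside.

No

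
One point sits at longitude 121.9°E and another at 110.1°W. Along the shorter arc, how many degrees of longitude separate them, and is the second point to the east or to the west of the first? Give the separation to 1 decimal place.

Raw difference: -110.1 − 121.9 = -232.0°.
Normalise into (−180°, 180°]: -232.0° + 360° = 128.0°.
Positive ⇒ the second point lies to the east; separation 128.0°.

128.0° east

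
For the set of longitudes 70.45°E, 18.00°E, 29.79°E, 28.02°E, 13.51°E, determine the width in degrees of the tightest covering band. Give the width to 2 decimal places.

Sort the longitudes: +13.51°, +18.00°, +28.02°, +29.79°, +70.45°.
Eastward gaps between consecutive values (wrapping around): 4.49°, 10.02°, 1.77°, 40.66°, 303.06°.
Largest gap = 303.06° ⇒ minimal covering band is its complement: 360° − 303.06° = 56.94°.
Band runs from +13.51° eastward to +70.45°.

56.94°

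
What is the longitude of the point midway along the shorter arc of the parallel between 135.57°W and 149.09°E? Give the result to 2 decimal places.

173.24°W

Signed shortest Δλ from -135.57° to +149.09° is -75.34°.
Midpoint longitude = -135.57° + (-75.34°)/2 = -135.57° − 37.67° = -173.24°.
(The naïve average (-135.57 + +149.09)/2 = 6.76° is on the wrong side of the globe.)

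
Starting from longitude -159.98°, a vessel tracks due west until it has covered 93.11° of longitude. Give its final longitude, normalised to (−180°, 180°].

Start at -159.98°; shift −93.11° → -253.09°.
-253.09° lies outside (−180°, 180°]; add 360° → +106.91°.

+106.91°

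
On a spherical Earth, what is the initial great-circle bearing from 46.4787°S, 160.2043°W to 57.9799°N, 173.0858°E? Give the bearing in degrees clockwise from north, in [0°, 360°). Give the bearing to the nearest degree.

Δλ = 173.0858 − -160.2043 = 333.2901°; wrapped into (−180°, 180°]: -26.7099°.
θ = atan2( sin Δλ · cos φ₂ , cos φ₁ · sin φ₂ − sin φ₁ · cos φ₂ · cos Δλ )
  = atan2(-0.23832, 0.92730) = -14.413° → normalised to [0°, 360°): 345.587°.

346°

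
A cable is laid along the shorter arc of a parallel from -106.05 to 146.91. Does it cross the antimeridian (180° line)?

Yes

Naïve |146.91 − -106.05| = 252.96° > 180°, so the shorter arc goes the other way round — across 180°.
Signed shortest Δλ = ((146.91 − -106.05 + 180) mod 360) − 180 = -107.04°.
Going west by 107.04° from -106.05° passes through 180° before reaching +146.91°.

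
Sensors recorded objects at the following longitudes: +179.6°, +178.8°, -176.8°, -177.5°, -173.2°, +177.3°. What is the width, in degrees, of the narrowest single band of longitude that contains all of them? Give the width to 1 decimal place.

Sort the longitudes: -177.5°, -176.8°, -173.2°, +177.3°, +178.8°, +179.6°.
Eastward gaps between consecutive values (wrapping around): 0.7°, 3.6°, 350.5°, 1.5°, 0.8°, 2.9°.
Largest gap = 350.5° ⇒ minimal covering band is its complement: 360° − 350.5° = 9.5°.
Band runs from +177.3° eastward to -173.2°, crossing the antimeridian.

9.5°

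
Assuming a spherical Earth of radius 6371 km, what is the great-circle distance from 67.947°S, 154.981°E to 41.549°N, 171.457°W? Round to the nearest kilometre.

12495 km

Δλ = -171.457 − 154.981 = -326.438°; wrapped into (−180°, 180°]: 33.562°.
Δφ = 41.549 − -67.947 = 109.496°.
a = sin²(Δφ/2) + cos φ₁ · cos φ₂ · sin²(Δλ/2) = 0.690293.
c = 2·atan2(√a, √(1−a)) = 1.96123 rad → d = 6371·c ≈ 12494.97 km.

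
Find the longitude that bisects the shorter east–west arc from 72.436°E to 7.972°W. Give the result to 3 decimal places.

Signed shortest Δλ from +72.436° to -7.972° is -80.408°.
Midpoint longitude = +72.436° + (-80.408°)/2 = +72.436° − 40.204° = +32.232°.

32.232°E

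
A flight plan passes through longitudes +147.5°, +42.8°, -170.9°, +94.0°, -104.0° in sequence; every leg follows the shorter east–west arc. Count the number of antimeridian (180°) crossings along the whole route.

3

Leg 1: +147.5° → +42.8°, shortest Δλ = -104.7° (west) — does not cross 180°.
Leg 2: +42.8° → -170.9°, shortest Δλ = 146.3° (east) — crosses 180°.
Leg 3: -170.9° → +94.0°, shortest Δλ = -95.1° (west) — crosses 180°.
Leg 4: +94.0° → -104.0°, shortest Δλ = 162.0° (east) — crosses 180°.
Total crossings: 3.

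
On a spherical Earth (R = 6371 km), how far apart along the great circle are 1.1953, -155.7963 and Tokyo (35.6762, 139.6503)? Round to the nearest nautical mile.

4133 nmi

Δλ = 139.6503 − -155.7963 = 295.4466°; wrapped into (−180°, 180°]: -64.5534°.
Δφ = 35.6762 − 1.1953 = 34.4809°.
a = sin²(Δφ/2) + cos φ₁ · cos φ₂ · sin²(Δλ/2) = 0.319439.
c = 2·atan2(√a, √(1−a)) = 1.20133 rad → d = 6371·c ≈ 7653.65 km ≈ 4132.64 nmi.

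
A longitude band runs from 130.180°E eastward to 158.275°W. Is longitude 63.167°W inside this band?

No

Band width going east from +130.180° to -158.275°: ((-158.275 − 130.180) mod 360) = 71.545°.
Offset of -63.167° east of the west edge: ((-63.167 − 130.180) mod 360) = 166.653°.
166.653° > 71.545° ⇒ outside.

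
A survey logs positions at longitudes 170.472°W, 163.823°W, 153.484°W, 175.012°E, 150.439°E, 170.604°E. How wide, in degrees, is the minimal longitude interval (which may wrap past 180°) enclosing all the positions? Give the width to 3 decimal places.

56.077°

Sort the longitudes: -170.472°, -163.823°, -153.484°, +150.439°, +170.604°, +175.012°.
Eastward gaps between consecutive values (wrapping around): 6.649°, 10.339°, 303.923°, 20.165°, 4.408°, 14.516°.
Largest gap = 303.923° ⇒ minimal covering band is its complement: 360° − 303.923° = 56.077°.
Band runs from +150.439° eastward to -153.484°, crossing the antimeridian.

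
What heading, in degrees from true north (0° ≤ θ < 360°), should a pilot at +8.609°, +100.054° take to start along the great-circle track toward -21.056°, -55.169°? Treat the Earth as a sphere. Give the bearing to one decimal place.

Δλ = -55.169 − 100.054 = -155.223°.
θ = atan2( sin Δλ · cos φ₂ , cos φ₁ · sin φ₂ − sin φ₁ · cos φ₂ · cos Δλ )
  = atan2(-0.39111, -0.22840) = -120.284° → normalised to [0°, 360°): 239.716°.

239.7°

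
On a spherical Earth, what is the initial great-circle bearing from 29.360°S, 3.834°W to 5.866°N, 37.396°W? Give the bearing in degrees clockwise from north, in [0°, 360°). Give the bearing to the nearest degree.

Δλ = -37.396 − -3.834 = -33.562°.
θ = atan2( sin Δλ · cos φ₂ , cos φ₁ · sin φ₂ − sin φ₁ · cos φ₂ · cos Δλ )
  = atan2(-0.54994, 0.49549) = -47.982° → normalised to [0°, 360°): 312.018°.

312°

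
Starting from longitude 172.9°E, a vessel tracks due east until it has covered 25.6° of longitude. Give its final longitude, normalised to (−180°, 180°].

161.5°W

Start at +172.9°; shift +25.6° → +198.5°.
+198.5° lies outside (−180°, 180°]; subtract 360° → -161.5°.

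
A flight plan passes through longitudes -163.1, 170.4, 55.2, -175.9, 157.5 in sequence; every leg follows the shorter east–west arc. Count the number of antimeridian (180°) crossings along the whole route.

Leg 1: -163.1° → +170.4°, shortest Δλ = -26.5° (west) — crosses 180°.
Leg 2: +170.4° → +55.2°, shortest Δλ = -115.2° (west) — does not cross 180°.
Leg 3: +55.2° → -175.9°, shortest Δλ = 128.9° (east) — crosses 180°.
Leg 4: -175.9° → +157.5°, shortest Δλ = -26.6° (west) — crosses 180°.
Total crossings: 3.

3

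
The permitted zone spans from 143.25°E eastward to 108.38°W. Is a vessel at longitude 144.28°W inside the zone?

Band width going east from +143.25° to -108.38°: ((-108.38 − 143.25) mod 360) = 108.37°.
Offset of -144.28° east of the west edge: ((-144.28 − 143.25) mod 360) = 72.47°.
72.47° ≤ 108.37° ⇒ inside.

Yes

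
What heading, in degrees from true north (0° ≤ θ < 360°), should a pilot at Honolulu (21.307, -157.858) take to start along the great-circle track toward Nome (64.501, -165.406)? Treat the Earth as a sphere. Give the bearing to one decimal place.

355.3°

Δλ = -165.406 − -157.858 = -7.548°.
θ = atan2( sin Δλ · cos φ₂ , cos φ₁ · sin φ₂ − sin φ₁ · cos φ₂ · cos Δλ )
  = atan2(-0.05655, 0.68583) = -4.714° → normalised to [0°, 360°): 355.286°.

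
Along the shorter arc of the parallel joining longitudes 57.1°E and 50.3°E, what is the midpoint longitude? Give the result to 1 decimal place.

53.7°E

Signed shortest Δλ from +57.1° to +50.3° is -6.8°.
Midpoint longitude = +57.1° + (-6.8°)/2 = +57.1° − 3.4° = +53.7°.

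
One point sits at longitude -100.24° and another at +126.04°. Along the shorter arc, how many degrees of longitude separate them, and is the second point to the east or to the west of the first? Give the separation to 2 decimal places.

Raw difference: 126.04 − -100.24 = 226.28°.
Normalise into (−180°, 180°]: 226.28° − 360° = -133.72°.
Negative ⇒ the second point lies to the west; separation 133.72°.

133.72° west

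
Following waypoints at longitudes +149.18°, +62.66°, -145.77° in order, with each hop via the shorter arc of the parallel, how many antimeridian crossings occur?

Leg 1: +149.18° → +62.66°, shortest Δλ = -86.52° (west) — does not cross 180°.
Leg 2: +62.66° → -145.77°, shortest Δλ = 151.57° (east) — crosses 180°.
Total crossings: 1.

1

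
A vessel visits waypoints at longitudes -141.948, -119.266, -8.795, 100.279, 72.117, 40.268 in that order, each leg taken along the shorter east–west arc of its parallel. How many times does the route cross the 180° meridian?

0

Leg 1: -141.948° → -119.266°, shortest Δλ = 22.682° (east) — does not cross 180°.
Leg 2: -119.266° → -8.795°, shortest Δλ = 110.471° (east) — does not cross 180°.
Leg 3: -8.795° → +100.279°, shortest Δλ = 109.074° (east) — does not cross 180°.
Leg 4: +100.279° → +72.117°, shortest Δλ = -28.162° (west) — does not cross 180°.
Leg 5: +72.117° → +40.268°, shortest Δλ = -31.849° (west) — does not cross 180°.
Total crossings: 0.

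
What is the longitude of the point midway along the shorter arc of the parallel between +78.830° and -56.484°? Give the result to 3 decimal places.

Signed shortest Δλ from +78.830° to -56.484° is -135.314°.
Midpoint longitude = +78.830° + (-135.314°)/2 = +78.830° − 67.657° = +11.173°.

+11.173°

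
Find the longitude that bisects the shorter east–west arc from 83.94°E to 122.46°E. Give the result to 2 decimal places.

103.20°E

Signed shortest Δλ from +83.94° to +122.46° is +38.52°.
Midpoint longitude = +83.94° + (+38.52°)/2 = +83.94° + 19.26° = +103.20°.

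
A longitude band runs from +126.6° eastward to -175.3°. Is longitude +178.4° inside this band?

Band width going east from +126.6° to -175.3°: ((-175.3 − 126.6) mod 360) = 58.1°.
Offset of +178.4° east of the west edge: ((178.4 − 126.6) mod 360) = 51.8°.
51.8° ≤ 58.1° ⇒ inside.

Yes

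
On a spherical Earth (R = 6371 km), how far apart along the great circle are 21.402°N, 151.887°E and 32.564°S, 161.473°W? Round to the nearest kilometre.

Δλ = -161.473 − 151.887 = -313.360°; wrapped into (−180°, 180°]: 46.640°.
Δφ = -32.564 − 21.402 = -53.966°.
a = sin²(Δφ/2) + cos φ₁ · cos φ₂ · sin²(Δλ/2) = 0.328834.
c = 2·atan2(√a, √(1−a)) = 1.22140 rad → d = 6371·c ≈ 7781.53 km.

7782 km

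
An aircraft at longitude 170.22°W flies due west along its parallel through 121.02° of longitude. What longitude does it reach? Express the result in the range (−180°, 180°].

68.76°E

Start at -170.22°; shift −121.02° → -291.24°.
-291.24° lies outside (−180°, 180°]; add 360° → +68.76°.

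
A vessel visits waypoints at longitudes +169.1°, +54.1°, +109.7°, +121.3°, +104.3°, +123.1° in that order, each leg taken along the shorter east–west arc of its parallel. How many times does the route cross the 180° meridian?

Leg 1: +169.1° → +54.1°, shortest Δλ = -115.0° (west) — does not cross 180°.
Leg 2: +54.1° → +109.7°, shortest Δλ = 55.6° (east) — does not cross 180°.
Leg 3: +109.7° → +121.3°, shortest Δλ = 11.6° (east) — does not cross 180°.
Leg 4: +121.3° → +104.3°, shortest Δλ = -17.0° (west) — does not cross 180°.
Leg 5: +104.3° → +123.1°, shortest Δλ = 18.8° (east) — does not cross 180°.
Total crossings: 0.

0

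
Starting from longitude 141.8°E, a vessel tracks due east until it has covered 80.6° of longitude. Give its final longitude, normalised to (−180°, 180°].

Start at +141.8°; shift +80.6° → +222.4°.
+222.4° lies outside (−180°, 180°]; subtract 360° → -137.6°.

137.6°W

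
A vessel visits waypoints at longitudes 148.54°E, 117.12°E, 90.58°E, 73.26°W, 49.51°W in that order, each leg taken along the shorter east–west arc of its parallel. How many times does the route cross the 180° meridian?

0

Leg 1: +148.54° → +117.12°, shortest Δλ = -31.42° (west) — does not cross 180°.
Leg 2: +117.12° → +90.58°, shortest Δλ = -26.54° (west) — does not cross 180°.
Leg 3: +90.58° → -73.26°, shortest Δλ = -163.84° (west) — does not cross 180°.
Leg 4: -73.26° → -49.51°, shortest Δλ = 23.75° (east) — does not cross 180°.
Total crossings: 0.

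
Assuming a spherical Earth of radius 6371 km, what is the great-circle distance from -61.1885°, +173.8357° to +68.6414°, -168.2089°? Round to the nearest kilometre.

Δλ = -168.2089 − 173.8357 = -342.0446°; wrapped into (−180°, 180°]: 17.9554°.
Δφ = 68.6414 − -61.1885 = 129.8299°.
a = sin²(Δφ/2) + cos φ₁ · cos φ₂ · sin²(Δλ/2) = 0.824529.
c = 2·atan2(√a, √(1−a)) = 2.27714 rad → d = 6371·c ≈ 14507.68 km.

14508 km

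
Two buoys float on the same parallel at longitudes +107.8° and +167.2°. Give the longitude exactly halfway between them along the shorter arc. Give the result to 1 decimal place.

Signed shortest Δλ from +107.8° to +167.2° is +59.4°.
Midpoint longitude = +107.8° + (+59.4°)/2 = +107.8° + 29.7° = +137.5°.

+137.5°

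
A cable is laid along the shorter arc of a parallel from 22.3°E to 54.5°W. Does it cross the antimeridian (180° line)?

No

Signed shortest Δλ = ((-54.5 − 22.3 + 180) mod 360) − 180 = -76.8°.
Going west by 76.8° from +22.3° reaches -54.5° without touching 180°.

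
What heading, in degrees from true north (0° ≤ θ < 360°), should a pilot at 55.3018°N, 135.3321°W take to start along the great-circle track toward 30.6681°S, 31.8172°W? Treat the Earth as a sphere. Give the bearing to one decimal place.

98.5°

Δλ = -31.8172 − -135.3321 = 103.5149°.
θ = atan2( sin Δλ · cos φ₂ , cos φ₁ · sin φ₂ − sin φ₁ · cos φ₂ · cos Δλ )
  = atan2(0.83632, -0.12509) = 98.507° → normalised to [0°, 360°): 98.507°.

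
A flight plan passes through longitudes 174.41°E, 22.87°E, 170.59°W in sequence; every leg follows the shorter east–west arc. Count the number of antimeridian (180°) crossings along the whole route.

Leg 1: +174.41° → +22.87°, shortest Δλ = -151.54° (west) — does not cross 180°.
Leg 2: +22.87° → -170.59°, shortest Δλ = 166.54° (east) — crosses 180°.
Total crossings: 1.

1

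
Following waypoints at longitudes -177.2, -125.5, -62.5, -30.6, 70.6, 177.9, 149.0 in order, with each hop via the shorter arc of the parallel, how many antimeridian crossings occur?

Leg 1: -177.2° → -125.5°, shortest Δλ = 51.7° (east) — does not cross 180°.
Leg 2: -125.5° → -62.5°, shortest Δλ = 63.0° (east) — does not cross 180°.
Leg 3: -62.5° → -30.6°, shortest Δλ = 31.9° (east) — does not cross 180°.
Leg 4: -30.6° → +70.6°, shortest Δλ = 101.2° (east) — does not cross 180°.
Leg 5: +70.6° → +177.9°, shortest Δλ = 107.3° (east) — does not cross 180°.
Leg 6: +177.9° → +149.0°, shortest Δλ = -28.9° (west) — does not cross 180°.
Total crossings: 0.

0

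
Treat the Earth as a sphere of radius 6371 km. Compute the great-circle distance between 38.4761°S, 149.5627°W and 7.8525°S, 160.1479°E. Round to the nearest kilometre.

6062 km

Δλ = 160.1479 − -149.5627 = 309.7106°; wrapped into (−180°, 180°]: -50.2894°.
Δφ = -7.8525 − -38.4761 = 30.6236°.
a = sin²(Δφ/2) + cos φ₁ · cos φ₂ · sin²(Δλ/2) = 0.209751.
c = 2·atan2(√a, √(1−a)) = 0.95146 rad → d = 6371·c ≈ 6061.73 km.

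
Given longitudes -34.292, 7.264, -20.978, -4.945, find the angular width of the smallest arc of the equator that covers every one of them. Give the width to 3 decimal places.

Sort the longitudes: -34.292°, -20.978°, -4.945°, +7.264°.
Eastward gaps between consecutive values (wrapping around): 13.314°, 16.033°, 12.209°, 318.444°.
Largest gap = 318.444° ⇒ minimal covering band is its complement: 360° − 318.444° = 41.556°.
Band runs from -34.292° eastward to +7.264°.

41.556°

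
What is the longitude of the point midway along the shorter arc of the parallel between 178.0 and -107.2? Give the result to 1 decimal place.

Signed shortest Δλ from +178.0° to -107.2° is +74.8°.
Midpoint longitude = +178.0° + (+74.8°)/2 = +178.0° + 37.4° = +215.4°.
Normalise into (−180°, 180°]: -144.6°.
(The naïve average (+178.0 + -107.2)/2 = 35.4° is on the wrong side of the globe.)

-144.6°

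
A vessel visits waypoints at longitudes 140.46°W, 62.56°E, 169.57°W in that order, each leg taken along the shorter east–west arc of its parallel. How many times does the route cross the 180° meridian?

Leg 1: -140.46° → +62.56°, shortest Δλ = -156.98° (west) — crosses 180°.
Leg 2: +62.56° → -169.57°, shortest Δλ = 127.87° (east) — crosses 180°.
Total crossings: 2.

2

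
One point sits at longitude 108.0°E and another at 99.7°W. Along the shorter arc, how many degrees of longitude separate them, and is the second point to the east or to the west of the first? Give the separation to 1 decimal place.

Raw difference: -99.7 − 108.0 = -207.7°.
Normalise into (−180°, 180°]: -207.7° + 360° = 152.3°.
Positive ⇒ the second point lies to the east; separation 152.3°.

152.3° east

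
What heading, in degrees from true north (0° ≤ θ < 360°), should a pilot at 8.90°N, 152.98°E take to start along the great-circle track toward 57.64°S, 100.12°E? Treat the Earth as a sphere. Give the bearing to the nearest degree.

Δλ = 100.12 − 152.98 = -52.86°.
θ = atan2( sin Δλ · cos φ₂ , cos φ₁ · sin φ₂ − sin φ₁ · cos φ₂ · cos Δλ )
  = atan2(-0.42667, -0.88453) = -154.249° → normalised to [0°, 360°): 205.751°.

206°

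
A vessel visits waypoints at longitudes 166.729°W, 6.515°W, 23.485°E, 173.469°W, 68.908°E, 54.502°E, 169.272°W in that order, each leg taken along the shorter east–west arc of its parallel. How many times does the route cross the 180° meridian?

Leg 1: -166.729° → -6.515°, shortest Δλ = 160.214° (east) — does not cross 180°.
Leg 2: -6.515° → +23.485°, shortest Δλ = 30.0° (east) — does not cross 180°.
Leg 3: +23.485° → -173.469°, shortest Δλ = 163.046° (east) — crosses 180°.
Leg 4: -173.469° → +68.908°, shortest Δλ = -117.623° (west) — crosses 180°.
Leg 5: +68.908° → +54.502°, shortest Δλ = -14.406° (west) — does not cross 180°.
Leg 6: +54.502° → -169.272°, shortest Δλ = 136.226° (east) — crosses 180°.
Total crossings: 3.

3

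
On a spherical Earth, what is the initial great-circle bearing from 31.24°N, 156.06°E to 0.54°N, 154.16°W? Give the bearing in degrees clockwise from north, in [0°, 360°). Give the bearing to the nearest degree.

Δλ = -154.16 − 156.06 = -310.22°; wrapped into (−180°, 180°]: 49.78°.
θ = atan2( sin Δλ · cos φ₂ , cos φ₁ · sin φ₂ − sin φ₁ · cos φ₂ · cos Δλ )
  = atan2(0.76354, -0.32682) = 113.172° → normalised to [0°, 360°): 113.172°.

113°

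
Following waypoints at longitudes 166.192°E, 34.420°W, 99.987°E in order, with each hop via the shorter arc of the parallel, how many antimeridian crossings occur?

1

Leg 1: +166.192° → -34.420°, shortest Δλ = 159.388° (east) — crosses 180°.
Leg 2: -34.420° → +99.987°, shortest Δλ = 134.407° (east) — does not cross 180°.
Total crossings: 1.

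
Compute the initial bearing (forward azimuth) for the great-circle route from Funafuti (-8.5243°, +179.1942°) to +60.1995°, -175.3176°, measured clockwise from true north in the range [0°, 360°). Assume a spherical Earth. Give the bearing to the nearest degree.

3°

Δλ = -175.3176 − 179.1942 = -354.5118°; wrapped into (−180°, 180°]: 5.4882°.
θ = atan2( sin Δλ · cos φ₂ , cos φ₁ · sin φ₂ − sin φ₁ · cos φ₂ · cos Δλ )
  = atan2(0.04753, 0.93150) = 2.921° → normalised to [0°, 360°): 2.921°.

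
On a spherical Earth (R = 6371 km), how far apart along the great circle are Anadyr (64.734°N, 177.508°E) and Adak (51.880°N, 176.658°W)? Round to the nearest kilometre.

Δλ = -176.658 − 177.508 = -354.166°; wrapped into (−180°, 180°]: 5.834°.
Δφ = 51.880 − 64.734 = -12.854°.
a = sin²(Δφ/2) + cos φ₁ · cos φ₂ · sin²(Δλ/2) = 0.013212.
c = 2·atan2(√a, √(1−a)) = 0.23040 rad → d = 6371·c ≈ 1467.87 km.

1468 km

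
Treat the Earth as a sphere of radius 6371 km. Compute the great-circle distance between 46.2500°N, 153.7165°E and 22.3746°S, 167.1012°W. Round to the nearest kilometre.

8590 km

Δλ = -167.1012 − 153.7165 = -320.8177°; wrapped into (−180°, 180°]: 39.1823°.
Δφ = -22.3746 − 46.2500 = -68.6246°.
a = sin²(Δφ/2) + cos φ₁ · cos φ₂ · sin²(Δλ/2) = 0.389655.
c = 2·atan2(√a, √(1−a)) = 1.34827 rad → d = 6371·c ≈ 8589.86 km.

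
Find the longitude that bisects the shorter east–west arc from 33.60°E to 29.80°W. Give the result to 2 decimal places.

Signed shortest Δλ from +33.60° to -29.80° is -63.40°.
Midpoint longitude = +33.60° + (-63.40°)/2 = +33.60° − 31.70° = +1.90°.

1.90°E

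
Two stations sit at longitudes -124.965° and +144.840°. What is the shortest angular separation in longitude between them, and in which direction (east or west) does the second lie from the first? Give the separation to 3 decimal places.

Raw difference: 144.840 − -124.965 = 269.805°.
Normalise into (−180°, 180°]: 269.805° − 360° = -90.195°.
Negative ⇒ the second point lies to the west; separation 90.195°.

90.195° west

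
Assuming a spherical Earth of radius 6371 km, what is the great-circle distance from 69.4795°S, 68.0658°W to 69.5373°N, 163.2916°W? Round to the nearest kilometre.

Δλ = -163.2916 − -68.0658 = -95.2258°.
Δφ = 69.5373 − -69.4795 = 139.0168°.
a = sin²(Δφ/2) + cos φ₁ · cos φ₂ · sin²(Δλ/2) = 0.944306.
c = 2·atan2(√a, √(1−a)) = 2.66511 rad → d = 6371·c ≈ 16979.40 km.

16979 km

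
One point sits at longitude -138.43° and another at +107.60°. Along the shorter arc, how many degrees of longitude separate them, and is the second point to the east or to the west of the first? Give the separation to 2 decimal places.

Raw difference: 107.60 − -138.43 = 246.03°.
Normalise into (−180°, 180°]: 246.03° − 360° = -113.97°.
Negative ⇒ the second point lies to the west; separation 113.97°.

113.97° west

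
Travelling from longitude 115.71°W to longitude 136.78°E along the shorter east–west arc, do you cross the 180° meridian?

Yes

Naïve |136.78 − -115.71| = 252.49° > 180°, so the shorter arc goes the other way round — across 180°.
Signed shortest Δλ = ((136.78 − -115.71 + 180) mod 360) − 180 = -107.51°.
Going west by 107.51° from -115.71° passes through 180° before reaching +136.78°.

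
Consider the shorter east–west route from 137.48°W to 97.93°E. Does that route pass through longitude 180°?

Yes

Naïve |97.93 − -137.48| = 235.41° > 180°, so the shorter arc goes the other way round — across 180°.
Signed shortest Δλ = ((97.93 − -137.48 + 180) mod 360) − 180 = -124.59°.
Going west by 124.59° from -137.48° passes through 180° before reaching +97.93°.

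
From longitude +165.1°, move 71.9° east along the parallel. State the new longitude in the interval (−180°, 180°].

Start at +165.1°; shift +71.9° → +237.0°.
+237.0° lies outside (−180°, 180°]; subtract 360° → -123.0°.

-123.0°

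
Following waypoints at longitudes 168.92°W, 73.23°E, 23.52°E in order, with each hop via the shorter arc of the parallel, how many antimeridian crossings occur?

1

Leg 1: -168.92° → +73.23°, shortest Δλ = -117.85° (west) — crosses 180°.
Leg 2: +73.23° → +23.52°, shortest Δλ = -49.71° (west) — does not cross 180°.
Total crossings: 1.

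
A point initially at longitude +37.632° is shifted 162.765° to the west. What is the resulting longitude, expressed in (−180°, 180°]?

Start at +37.632°; shift −162.765° → -125.133°.
-125.133° already lies in (−180°, 180°].

-125.133°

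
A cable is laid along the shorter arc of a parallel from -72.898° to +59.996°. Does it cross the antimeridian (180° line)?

Signed shortest Δλ = ((59.996 − -72.898 + 180) mod 360) − 180 = 132.894°.
Going east by 132.894° from -72.898° reaches +59.996° without touching 180°.

No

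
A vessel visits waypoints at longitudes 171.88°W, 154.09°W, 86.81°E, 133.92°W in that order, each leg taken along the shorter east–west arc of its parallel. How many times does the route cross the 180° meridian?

Leg 1: -171.88° → -154.09°, shortest Δλ = 17.79° (east) — does not cross 180°.
Leg 2: -154.09° → +86.81°, shortest Δλ = -119.1° (west) — crosses 180°.
Leg 3: +86.81° → -133.92°, shortest Δλ = 139.27° (east) — crosses 180°.
Total crossings: 2.

2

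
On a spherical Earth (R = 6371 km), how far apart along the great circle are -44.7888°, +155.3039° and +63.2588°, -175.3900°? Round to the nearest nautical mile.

Δλ = -175.3900 − 155.3039 = -330.6939°; wrapped into (−180°, 180°]: 29.3061°.
Δφ = 63.2588 − -44.7888 = 108.0476°.
a = sin²(Δφ/2) + cos φ₁ · cos φ₂ · sin²(Δλ/2) = 0.675339.
c = 2·atan2(√a, √(1−a)) = 1.92909 rad → d = 6371·c ≈ 12290.24 km ≈ 6636.20 nmi.

6636 nmi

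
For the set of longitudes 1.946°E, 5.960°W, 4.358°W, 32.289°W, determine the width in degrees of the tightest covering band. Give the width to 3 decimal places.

Sort the longitudes: -32.289°, -5.960°, -4.358°, +1.946°.
Eastward gaps between consecutive values (wrapping around): 26.329°, 1.602°, 6.304°, 325.765°.
Largest gap = 325.765° ⇒ minimal covering band is its complement: 360° − 325.765° = 34.235°.
Band runs from -32.289° eastward to +1.946°.

34.235°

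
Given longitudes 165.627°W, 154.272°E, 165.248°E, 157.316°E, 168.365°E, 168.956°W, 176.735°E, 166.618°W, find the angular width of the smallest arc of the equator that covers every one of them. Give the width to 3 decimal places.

40.101°

Sort the longitudes: -168.956°, -166.618°, -165.627°, +154.272°, +157.316°, +165.248°, +168.365°, +176.735°.
Eastward gaps between consecutive values (wrapping around): 2.338°, 0.991°, 319.899°, 3.044°, 7.932°, 3.117°, 8.370°, 14.309°.
Largest gap = 319.899° ⇒ minimal covering band is its complement: 360° − 319.899° = 40.101°.
Band runs from +154.272° eastward to -165.627°, crossing the antimeridian.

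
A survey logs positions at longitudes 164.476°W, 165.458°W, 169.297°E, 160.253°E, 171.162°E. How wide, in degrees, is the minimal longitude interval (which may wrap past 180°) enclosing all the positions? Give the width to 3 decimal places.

Sort the longitudes: -165.458°, -164.476°, +160.253°, +169.297°, +171.162°.
Eastward gaps between consecutive values (wrapping around): 0.982°, 324.729°, 9.044°, 1.865°, 23.380°.
Largest gap = 324.729° ⇒ minimal covering band is its complement: 360° − 324.729° = 35.271°.
Band runs from +160.253° eastward to -164.476°, crossing the antimeridian.

35.271°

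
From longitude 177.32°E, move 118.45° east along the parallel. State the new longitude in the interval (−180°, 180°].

Start at +177.32°; shift +118.45° → +295.77°.
+295.77° lies outside (−180°, 180°]; subtract 360° → -64.23°.

64.23°W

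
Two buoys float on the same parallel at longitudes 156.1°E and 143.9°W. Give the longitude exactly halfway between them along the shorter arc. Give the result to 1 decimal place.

173.9°W

Signed shortest Δλ from +156.1° to -143.9° is +60.0°.
Midpoint longitude = +156.1° + (+60.0°)/2 = +156.1° + 30.0° = +186.1°.
Normalise into (−180°, 180°]: -173.9°.
(The naïve average (+156.1 + -143.9)/2 = 6.1° is on the wrong side of the globe.)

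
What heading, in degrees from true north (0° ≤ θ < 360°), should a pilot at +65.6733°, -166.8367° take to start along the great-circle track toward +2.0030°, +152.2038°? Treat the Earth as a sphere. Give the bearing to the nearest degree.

Δλ = 152.2038 − -166.8367 = 319.0405°; wrapped into (−180°, 180°]: -40.9595°.
θ = atan2( sin Δλ · cos φ₂ , cos φ₁ · sin φ₂ − sin φ₁ · cos φ₂ · cos Δλ )
  = atan2(-0.65512, -0.67330) = -135.784° → normalised to [0°, 360°): 224.216°.

224°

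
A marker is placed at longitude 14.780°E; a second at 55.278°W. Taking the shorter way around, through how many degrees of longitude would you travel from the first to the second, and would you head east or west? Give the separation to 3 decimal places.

70.058° west

Raw difference: -55.278 − 14.780 = -70.058°.
Normalise into (−180°, 180°]: -70.058° stays -70.058°.
Negative ⇒ the second point lies to the west; separation 70.058°.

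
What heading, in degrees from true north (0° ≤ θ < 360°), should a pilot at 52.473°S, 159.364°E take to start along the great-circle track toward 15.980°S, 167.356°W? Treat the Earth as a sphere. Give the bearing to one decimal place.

Δλ = -167.356 − 159.364 = -326.720°; wrapped into (−180°, 180°]: 33.280°.
θ = atan2( sin Δλ · cos φ₂ , cos φ₁ · sin φ₂ − sin φ₁ · cos φ₂ · cos Δλ )
  = atan2(0.52753, 0.46969) = 48.320° → normalised to [0°, 360°): 48.320°.

48.3°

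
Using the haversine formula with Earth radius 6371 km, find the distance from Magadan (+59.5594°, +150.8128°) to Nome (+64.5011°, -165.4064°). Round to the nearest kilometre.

Δλ = -165.4064 − 150.8128 = -316.2192°; wrapped into (−180°, 180°]: 43.7808°.
Δφ = 64.5011 − 59.5594 = 4.9417°.
a = sin²(Δφ/2) + cos φ₁ · cos φ₂ · sin²(Δλ/2) = 0.032176.
c = 2·atan2(√a, √(1−a)) = 0.36071 rad → d = 6371·c ≈ 2298.07 km.

2298 km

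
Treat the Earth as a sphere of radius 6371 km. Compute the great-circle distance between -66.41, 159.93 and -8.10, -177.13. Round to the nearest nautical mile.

Δλ = -177.13 − 159.93 = -337.06°; wrapped into (−180°, 180°]: 22.94°.
Δφ = -8.10 − -66.41 = 58.31°.
a = sin²(Δφ/2) + cos φ₁ · cos φ₂ · sin²(Δλ/2) = 0.253005.
c = 2·atan2(√a, √(1−a)) = 1.05412 rad → d = 6371·c ≈ 6715.83 km ≈ 3626.26 nmi.

3626 nmi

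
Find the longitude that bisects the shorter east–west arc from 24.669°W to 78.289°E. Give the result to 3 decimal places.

26.810°E

Signed shortest Δλ from -24.669° to +78.289° is +102.958°.
Midpoint longitude = -24.669° + (+102.958°)/2 = -24.669° + 51.479° = +26.810°.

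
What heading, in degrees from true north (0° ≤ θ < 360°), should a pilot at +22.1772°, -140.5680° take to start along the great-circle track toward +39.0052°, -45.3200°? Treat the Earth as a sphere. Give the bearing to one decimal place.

Δλ = -45.3200 − -140.5680 = 95.2480°.
θ = atan2( sin Δλ · cos φ₂ , cos φ₁ · sin φ₂ − sin φ₁ · cos φ₂ · cos Δλ )
  = atan2(0.77383, 0.60966) = 51.767° → normalised to [0°, 360°): 51.767°.

51.8°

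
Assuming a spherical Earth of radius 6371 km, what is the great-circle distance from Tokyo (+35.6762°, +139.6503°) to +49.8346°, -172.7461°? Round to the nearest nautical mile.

2220 nmi

Δλ = -172.7461 − 139.6503 = -312.3964°; wrapped into (−180°, 180°]: 47.6036°.
Δφ = 49.8346 − 35.6762 = 14.1584°.
a = sin²(Δφ/2) + cos φ₁ · cos φ₂ · sin²(Δλ/2) = 0.100525.
c = 2·atan2(√a, √(1−a)) = 0.64525 rad → d = 6371·c ≈ 4110.88 km ≈ 2219.70 nmi.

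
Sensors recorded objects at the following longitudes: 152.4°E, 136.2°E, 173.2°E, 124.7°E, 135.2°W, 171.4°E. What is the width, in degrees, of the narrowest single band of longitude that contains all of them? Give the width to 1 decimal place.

Sort the longitudes: -135.2°, +124.7°, +136.2°, +152.4°, +171.4°, +173.2°.
Eastward gaps between consecutive values (wrapping around): 259.9°, 11.5°, 16.2°, 19.0°, 1.8°, 51.6°.
Largest gap = 259.9° ⇒ minimal covering band is its complement: 360° − 259.9° = 100.1°.
Band runs from +124.7° eastward to -135.2°, crossing the antimeridian.

100.1°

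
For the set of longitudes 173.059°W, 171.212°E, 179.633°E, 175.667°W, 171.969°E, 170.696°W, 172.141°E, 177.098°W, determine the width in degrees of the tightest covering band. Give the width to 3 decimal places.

Sort the longitudes: -177.098°, -175.667°, -173.059°, -170.696°, +171.212°, +171.969°, +172.141°, +179.633°.
Eastward gaps between consecutive values (wrapping around): 1.431°, 2.608°, 2.363°, 341.908°, 0.757°, 0.172°, 7.492°, 3.269°.
Largest gap = 341.908° ⇒ minimal covering band is its complement: 360° − 341.908° = 18.092°.
Band runs from +171.212° eastward to -170.696°, crossing the antimeridian.

18.092°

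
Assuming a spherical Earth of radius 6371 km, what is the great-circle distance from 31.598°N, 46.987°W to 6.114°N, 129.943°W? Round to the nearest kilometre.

Δλ = -129.943 − -46.987 = -82.956°.
Δφ = 6.114 − 31.598 = -25.484°.
a = sin²(Δφ/2) + cos φ₁ · cos φ₂ · sin²(Δλ/2) = 0.420169.
c = 2·atan2(√a, √(1−a)) = 1.41045 rad → d = 6371·c ≈ 8985.97 km.

8986 km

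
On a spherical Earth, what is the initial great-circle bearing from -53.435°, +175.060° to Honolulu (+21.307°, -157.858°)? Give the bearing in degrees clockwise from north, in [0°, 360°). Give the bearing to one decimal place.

Δλ = -157.858 − 175.060 = -332.918°; wrapped into (−180°, 180°]: 27.082°.
θ = atan2( sin Δλ · cos φ₂ , cos φ₁ · sin φ₂ − sin φ₁ · cos φ₂ · cos Δλ )
  = atan2(0.42415, 0.88271) = 25.665° → normalised to [0°, 360°): 25.665°.

25.7°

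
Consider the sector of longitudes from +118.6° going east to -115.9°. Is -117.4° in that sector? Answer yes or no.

Yes

Band width going east from +118.6° to -115.9°: ((-115.9 − 118.6) mod 360) = 125.5°.
Offset of -117.4° east of the west edge: ((-117.4 − 118.6) mod 360) = 124.0°.
124.0° ≤ 125.5° ⇒ inside.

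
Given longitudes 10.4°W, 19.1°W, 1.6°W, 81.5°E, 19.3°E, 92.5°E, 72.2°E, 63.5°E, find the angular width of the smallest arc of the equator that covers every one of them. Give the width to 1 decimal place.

111.6°

Sort the longitudes: -19.1°, -10.4°, -1.6°, +19.3°, +63.5°, +72.2°, +81.5°, +92.5°.
Eastward gaps between consecutive values (wrapping around): 8.7°, 8.8°, 20.9°, 44.2°, 8.7°, 9.3°, 11.0°, 248.4°.
Largest gap = 248.4° ⇒ minimal covering band is its complement: 360° − 248.4° = 111.6°.
Band runs from -19.1° eastward to +92.5°.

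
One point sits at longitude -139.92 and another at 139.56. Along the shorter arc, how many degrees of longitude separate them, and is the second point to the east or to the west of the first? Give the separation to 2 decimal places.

80.52° west

Raw difference: 139.56 − -139.92 = 279.48°.
Normalise into (−180°, 180°]: 279.48° − 360° = -80.52°.
Negative ⇒ the second point lies to the west; separation 80.52°.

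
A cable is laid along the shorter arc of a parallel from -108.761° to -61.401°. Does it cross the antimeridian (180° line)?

Signed shortest Δλ = ((-61.401 − -108.761 + 180) mod 360) − 180 = 47.36°.
Going east by 47.36° from -108.761° reaches -61.401° without touching 180°.

No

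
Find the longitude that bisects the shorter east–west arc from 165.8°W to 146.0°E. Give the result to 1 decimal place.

Signed shortest Δλ from -165.8° to +146.0° is -48.2°.
Midpoint longitude = -165.8° + (-48.2°)/2 = -165.8° − 24.1° = -189.9°.
Normalise into (−180°, 180°]: +170.1°.
(The naïve average (-165.8 + +146.0)/2 = -9.9° is on the wrong side of the globe.)

170.1°E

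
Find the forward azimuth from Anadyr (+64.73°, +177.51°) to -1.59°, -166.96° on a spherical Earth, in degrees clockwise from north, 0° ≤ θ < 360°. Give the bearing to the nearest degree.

163°

Δλ = -166.96 − 177.51 = -344.47°; wrapped into (−180°, 180°]: 15.53°.
θ = atan2( sin Δλ · cos φ₂ , cos φ₁ · sin φ₂ − sin φ₁ · cos φ₂ · cos Δλ )
  = atan2(0.26764, -0.88280) = 163.134° → normalised to [0°, 360°): 163.134°.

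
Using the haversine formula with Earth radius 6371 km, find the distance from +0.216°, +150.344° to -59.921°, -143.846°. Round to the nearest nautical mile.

Δλ = -143.846 − 150.344 = -294.190°; wrapped into (−180°, 180°]: 65.810°.
Δφ = -59.921 − 0.216 = -60.137°.
a = sin²(Δφ/2) + cos φ₁ · cos φ₂ · sin²(Δλ/2) = 0.398946.
c = 2·atan2(√a, √(1−a)) = 1.36729 rad → d = 6371·c ≈ 8710.99 km ≈ 4703.56 nmi.

4704 nmi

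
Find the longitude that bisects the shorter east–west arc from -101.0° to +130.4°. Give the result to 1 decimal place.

-165.3°

Signed shortest Δλ from -101.0° to +130.4° is -128.6°.
Midpoint longitude = -101.0° + (-128.6°)/2 = -101.0° − 64.3° = -165.3°.
(The naïve average (-101.0 + +130.4)/2 = 14.7° is on the wrong side of the globe.)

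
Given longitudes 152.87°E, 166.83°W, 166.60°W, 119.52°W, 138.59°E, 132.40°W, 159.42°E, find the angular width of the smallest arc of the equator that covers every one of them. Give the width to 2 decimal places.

101.89°

Sort the longitudes: -166.83°, -166.60°, -132.40°, -119.52°, +138.59°, +152.87°, +159.42°.
Eastward gaps between consecutive values (wrapping around): 0.23°, 34.20°, 12.88°, 258.11°, 14.28°, 6.55°, 33.75°.
Largest gap = 258.11° ⇒ minimal covering band is its complement: 360° − 258.11° = 101.89°.
Band runs from +138.59° eastward to -119.52°, crossing the antimeridian.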